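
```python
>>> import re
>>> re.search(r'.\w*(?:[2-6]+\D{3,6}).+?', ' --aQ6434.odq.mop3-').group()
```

The pattern matches any character, then zero or more of a word character; then one or more of a character in [2-6], then 3 to 6 of a non-digit (non-capturing group); then one or more of any character (lazy).
`re.search` tries every starting position until one works.
The match spans [2:16] → '-aQ6434.odq.mo'.

'-aQ6434.odq.mo'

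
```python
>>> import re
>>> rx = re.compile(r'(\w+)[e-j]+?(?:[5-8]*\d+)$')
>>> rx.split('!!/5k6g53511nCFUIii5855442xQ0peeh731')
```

This matches one or more of a word character (captured); then one or more of a character in [e-j] (lazy); then zero or more of a character in [5-8], then one or more of a digit (non-capturing group); then anchored at the end.
With a capturing group present, the delimiter's captured portion is kept in the result list.

['!!/', '5k6g53511nCFUIii5855442xQ0pee', '']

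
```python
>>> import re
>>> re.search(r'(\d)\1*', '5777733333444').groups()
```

('5',)

The match spans [0:1] → '5'.
Captured: group 1 = '5'.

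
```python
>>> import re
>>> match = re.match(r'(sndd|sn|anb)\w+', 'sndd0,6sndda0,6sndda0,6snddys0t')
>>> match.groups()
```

The match spans [0:5] → 'sndd0'.
Captured: group 1 = 'sndd'.

('sndd',)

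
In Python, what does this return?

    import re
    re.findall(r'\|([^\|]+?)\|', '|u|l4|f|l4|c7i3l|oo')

['u', 'f', 'c7i3l']

Walking the string: at [0:3] match '|u|', group 1 = 'u'; at [5:8] match '|f|', group 1 = 'f'; at [10:17] match '|c7i3l|', group 1 = 'c7i3l'.
`findall` collects group 1 from each match (3 total).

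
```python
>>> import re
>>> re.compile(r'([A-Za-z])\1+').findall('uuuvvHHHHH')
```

['u', 'v', 'H']

The backreference `\1` re-matches whatever the first group consumed, character for character.
Scanning left to right: at [0:3] match 'uuu', group 1 = 'u'; at [3:5] match 'vv', group 1 = 'v'; at [5:10] match 'HHHHH', group 1 = 'H'.
One capturing group, so `findall` returns just the captured substring from each match — 3 in all.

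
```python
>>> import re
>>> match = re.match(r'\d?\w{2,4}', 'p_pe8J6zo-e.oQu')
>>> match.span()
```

(0, 4)

`re.match` only tries the pattern at the start of the string.
The match spans [0:4] → 'p_pe'.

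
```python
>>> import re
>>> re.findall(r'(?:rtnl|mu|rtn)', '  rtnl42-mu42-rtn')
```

Alternation isn't longest-match — the leftmost alternative that fits at this position is chosen.
With no groups in the pattern, `findall` gives back each whole match — 3 here.

['rtnl', 'mu', 'rtn']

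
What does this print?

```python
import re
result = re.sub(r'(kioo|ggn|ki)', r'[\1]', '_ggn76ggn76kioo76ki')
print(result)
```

_[ggn]76[ggn]76[kioo]76[ki]

Branches in `(...|...)` are attempted left-to-right; the first branch that allows the whole pattern to succeed is taken.
Matches: at [1:4] → 'ggn'; at [6:9] → 'ggn'; at [11:15] → 'kioo'; at [17:19] → 'ki'.
Each match is replaced using the text its own group 1 captured.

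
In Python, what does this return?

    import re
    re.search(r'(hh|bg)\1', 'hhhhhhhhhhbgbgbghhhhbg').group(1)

A backreference is literal: `\1` must see the identical characters the first group matched.
`re.search` scans for the first position where the pattern succeeds.
The match spans [0:4] → 'hhhh'.
Captured: group 1 = 'hh'.

'hh'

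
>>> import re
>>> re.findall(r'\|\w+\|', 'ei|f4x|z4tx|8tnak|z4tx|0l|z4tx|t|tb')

`findall` yields the raw match text (4 of them) because the pattern has no groups.

['|f4x|', '|8tnak|', '|0l|', '|t|']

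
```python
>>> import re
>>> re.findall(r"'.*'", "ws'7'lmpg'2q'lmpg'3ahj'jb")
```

["'7'lmpg'2q'lmpg'3ahj'"]

Walking the string: at [2:23] → "'7'lmpg'2q'lmpg'3ahj'".
With no groups in the pattern, `findall` gives back each whole match — 1 here.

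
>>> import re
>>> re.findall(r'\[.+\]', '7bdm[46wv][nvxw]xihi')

No capturing groups, so `findall` returns the 1 full match string.

['[46wv][nvxw]']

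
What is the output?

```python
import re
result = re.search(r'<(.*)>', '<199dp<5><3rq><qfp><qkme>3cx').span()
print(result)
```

The match spans [0:25] → '<199dp<5><3rq><qfp><qkme>'.

(0, 25)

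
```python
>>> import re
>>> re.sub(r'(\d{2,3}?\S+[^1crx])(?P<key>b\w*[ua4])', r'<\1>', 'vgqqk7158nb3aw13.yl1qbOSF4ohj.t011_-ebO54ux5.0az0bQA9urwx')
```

'vgqqk<7158nb3aw13.yl1qbOSF4ohj.t011_-ebO54ux5.0az0>rwx'

The pattern matches 2 to 3 of a digit (lazy), then one or more of a non-whitespace character, then any character except [1crx] (captured); then a literal 'b', then zero or more of a word character, then one of [ua4] (captured as 'key').
Matches: at [5:54] → '7158nb3aw13.yl1qbOSF4ohj.t011_-ebO54ux5.0az0bQA9u'.
The replacement refers to a captured group, so each match is rewritten using its own captured text.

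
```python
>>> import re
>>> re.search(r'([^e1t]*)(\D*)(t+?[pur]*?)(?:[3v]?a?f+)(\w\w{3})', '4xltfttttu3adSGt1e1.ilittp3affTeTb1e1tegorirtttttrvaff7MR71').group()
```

Pattern: zero or more of any character except [e1t] (captured); then zero or more of a non-digit (captured); then one or more of the literal 't' (lazy), then zero or more of one of [pur] (lazy) (captured); then optionally one of [3v], then optionally a literal 'a', then one or more of a literal 'f' (non-capturing group); then a word character, then exactly 3 of a word character (captured).
`re.search` tries every starting position until one works.
The match spans [0:9] → '4xltftttt'.
Captured: group 1 = '4xl', group 2 = '', group 3 = 't', group 4 = 'tttt'.

'4xltftttt'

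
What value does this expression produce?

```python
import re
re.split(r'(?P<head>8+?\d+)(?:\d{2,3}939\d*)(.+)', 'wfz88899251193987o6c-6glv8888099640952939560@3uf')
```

['wfz', '8889925', 'o6c-6glv8888099640952939560@3uf', '']

The pattern matches one or more of a literal '8' (lazy), then one or more of a digit (captured as 'head'); then 2 to 3 of a digit, then the literal '939', then zero or more of a digit (non-capturing group); then one or more of any character (captured).
Matches to split on: at [3:48] → '88899251193987o6c-6glv8888099640952939560@3uf'.
`re.split` interleaves the captured-group text with the surrounding fragments.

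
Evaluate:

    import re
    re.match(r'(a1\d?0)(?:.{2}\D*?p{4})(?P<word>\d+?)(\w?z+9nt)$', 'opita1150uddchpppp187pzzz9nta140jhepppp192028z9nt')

The pattern matches the literal 'a1', then optionally a digit, then the literal '0' (captured); then exactly 2 of any character, then zero or more of a non-digit (lazy), then exactly 4 of the literal 'p' (non-capturing group); then one or more of a digit (lazy) (captured as 'word'); then optionally a word character, then one or more of the literal 'z', then the literal '9nt' (captured); then anchored at the end.
With `match`, the pattern is implicitly anchored at the beginning.
Here position 0 doesn't satisfy it, so the call returns None.

None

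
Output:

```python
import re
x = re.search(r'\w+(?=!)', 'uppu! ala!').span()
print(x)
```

Because the assertion is zero-width, the text it checks is not consumed and won't appear in the result.
The match spans [0:4] → 'uppu'.

(0, 4)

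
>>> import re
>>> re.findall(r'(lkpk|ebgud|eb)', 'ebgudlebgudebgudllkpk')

['ebgud', 'ebgud', 'ebgud', 'lkpk']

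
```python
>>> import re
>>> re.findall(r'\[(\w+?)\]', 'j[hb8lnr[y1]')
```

['y1']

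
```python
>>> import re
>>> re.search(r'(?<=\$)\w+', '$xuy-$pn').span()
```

The lookaround is zero-width — it requires the adjacent text to match without consuming it, so the asserted text isn't part of the match.
The match spans [1:4] → 'xuy'.

(1, 4)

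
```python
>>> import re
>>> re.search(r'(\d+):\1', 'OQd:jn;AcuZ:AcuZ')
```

`\1` is not a pattern — it's the concrete string captured by group 1, re-applied verbatim.
Here nothing in the string fits, so the call returns None.

None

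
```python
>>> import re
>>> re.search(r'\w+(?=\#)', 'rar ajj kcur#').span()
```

(8, 12)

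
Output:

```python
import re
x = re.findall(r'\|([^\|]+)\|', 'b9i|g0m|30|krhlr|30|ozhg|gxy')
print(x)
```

Scanning left to right: at [3:8] match '|g0m|', group 1 = 'g0m'; at [10:17] match '|krhlr|', group 1 = 'krhlr'; at [19:25] match '|ozhg|', group 1 = 'ozhg'.
Because there's exactly one group, `findall` drops the full match and keeps group 1 from each hit.

['g0m', 'krhlr', 'ozhg']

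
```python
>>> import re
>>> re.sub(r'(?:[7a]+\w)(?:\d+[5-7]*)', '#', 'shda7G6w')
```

'shd#w'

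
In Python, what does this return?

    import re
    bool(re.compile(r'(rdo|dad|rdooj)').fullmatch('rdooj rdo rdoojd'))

False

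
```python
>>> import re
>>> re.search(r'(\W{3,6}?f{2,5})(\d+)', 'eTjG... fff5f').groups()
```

('... fff', '5')

The match spans [4:12] → '... fff5'.
Captured: group 1 = '... fff', group 2 = '5'.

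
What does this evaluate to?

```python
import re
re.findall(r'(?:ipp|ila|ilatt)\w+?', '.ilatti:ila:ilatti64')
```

['ilat', 'ilat']

`|` is ordered: at each position the engine commits to the first alternative that works.
Matches: at [1:5] → 'ilat'; at [12:16] → 'ilat'.
With no groups in the pattern, `findall` gives back each whole match — 2 here.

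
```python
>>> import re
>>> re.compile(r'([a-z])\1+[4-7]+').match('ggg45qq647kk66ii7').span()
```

(0, 5)

With `match`, the pattern is implicitly anchored at the beginning.
The match spans [0:5] → 'ggg45'.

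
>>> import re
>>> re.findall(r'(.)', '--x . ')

One capturing group, so `findall` returns just the captured substring from each match — 6 in all.

['-', '-', 'x', ' ', '.', ' ']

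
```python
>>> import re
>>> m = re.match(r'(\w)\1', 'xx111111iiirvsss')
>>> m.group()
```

'xx'

`\1` is not a pattern — it's the concrete string captured by group 1, re-applied verbatim.
With `match`, the pattern is implicitly anchored at the beginning.
The match spans [0:2] → 'xx'.
Captured: group 1 = 'x'.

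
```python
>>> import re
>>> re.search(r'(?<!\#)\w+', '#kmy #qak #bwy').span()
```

A negative assertion filters positions out without eating any characters.
`re.search` tries every starting position until one works.
The match spans [2:4] → 'my'.

(2, 4)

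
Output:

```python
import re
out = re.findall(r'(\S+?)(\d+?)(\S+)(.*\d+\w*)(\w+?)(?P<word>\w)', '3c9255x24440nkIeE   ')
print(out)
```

[('3c', '9', '255x2444', '0nkI', 'e', 'E')]

This matches one or more of a non-whitespace character (lazy) (captured); then one or more of a digit (lazy) (captured); then one or more of a non-whitespace character (captured); then zero or more of any character, then one or more of a digit, then zero or more of a word character (captured); then one or more of a word character (lazy) (captured); then a word character (captured as 'word').
A `+?`/`*?`/`{m,n}?` starts at its minimum and grows only as far as needed for what follows to match.
Matches: at [0:17] match '3c9255x24440nkIeE', groups = ('3c', '9', '255x2444', '0nkI', 'e', 'E').
6 groups means the one result is a tuple of 6 captured strings — 1 here.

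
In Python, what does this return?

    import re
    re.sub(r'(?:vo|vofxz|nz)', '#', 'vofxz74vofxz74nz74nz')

'#fxz74#fxz74#74#'

Branches in `(...|...)` are attempted left-to-right; the first branch that allows the whole pattern to succeed is taken.
Matches: at [0:2] → 'vo'; at [7:9] → 'vo'; at [14:16] → 'nz'; at [18:20] → 'nz'.
`sub` substitutes '#' at each match site.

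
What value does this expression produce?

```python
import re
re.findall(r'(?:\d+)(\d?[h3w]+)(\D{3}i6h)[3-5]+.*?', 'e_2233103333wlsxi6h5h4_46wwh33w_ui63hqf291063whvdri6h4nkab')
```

This matches one or more of a digit (non-capturing group); then optionally a digit, then one or more of one of [h3w] (captured); then exactly 3 of a non-digit, then the literal 'i6h' (captured); then one or more of a character in [3-5]; then zero or more of any character (lazy).
Walking the string: at [2:20] match '2233103333wlsxi6h5', groups = ('w', 'lsxi6h'); at [39:54] match '291063whvdri6h4', groups = ('wh', 'vdri6h').
Multiple groups make `findall` return tuples — one 2-tuple for each match.

[('w', 'lsxi6h'), ('wh', 'vdri6h')]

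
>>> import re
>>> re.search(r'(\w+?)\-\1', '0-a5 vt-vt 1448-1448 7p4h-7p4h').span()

`\1` is not a pattern — it's the concrete string captured by group 1, re-applied verbatim.
The match spans [5:10] → 'vt-vt'.

(5, 10)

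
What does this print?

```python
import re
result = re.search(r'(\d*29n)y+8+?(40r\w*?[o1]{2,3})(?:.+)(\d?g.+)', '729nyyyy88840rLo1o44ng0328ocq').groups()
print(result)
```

The pattern matches zero or more of a digit, then the literal '29n' (captured); then one or more of a literal 'y', then one or more of the literal '8' (lazy); then the literal '40r', then zero or more of a word character (lazy), then 2 to 3 of one of [o1] (captured); then one or more of any character (non-capturing group); then optionally a digit, then the literal 'g', then one or more of any character (captured).
`search` walks the string left to right and returns the first match it finds.
The match spans [0:29] → '729nyyyy88840rLo1o44ng0328ocq'.
Captured: group 1 = '729n', group 2 = '40rLo1o', group 3 = 'g0328ocq'.

('729n', '40rLo1o', 'g0328ocq')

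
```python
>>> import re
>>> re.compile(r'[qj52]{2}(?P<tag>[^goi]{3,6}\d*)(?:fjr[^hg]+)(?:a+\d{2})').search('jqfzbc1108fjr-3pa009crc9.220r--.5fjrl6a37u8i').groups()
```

('fzbc1108',)

The pattern matches exactly 2 of one of [qj52]; then 3 to 6 of any character except [goi], then zero or more of a digit (captured as 'tag'); then the literal 'fjr', then one or more of any character except [hg] (non-capturing group); then one or more of a literal 'a', then exactly 2 of a digit (non-capturing group).
`re.search` scans for the first position where the pattern succeeds.
The match spans [0:41] → 'jqfzbc1108fjr-3pa009crc9.220r--.5fjrl6a37'.
Captured: group 1 = 'fzbc1108'.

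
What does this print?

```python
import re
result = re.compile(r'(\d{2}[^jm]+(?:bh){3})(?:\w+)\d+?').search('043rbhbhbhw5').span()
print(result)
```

(0, 12)

Pattern: exactly 2 of a digit, then one or more of any character except [jm], then the literal 'bh' repeated 3 times (captured); then one or more of a word character (non-capturing group); then one or more of a digit (lazy).
Unlike `match`, `search` isn't anchored — it looks for the pattern anywhere in the string.
The match spans [0:12] → '043rbhbhbhw5'.
Captured: group 1 = '043rbhbhbh'.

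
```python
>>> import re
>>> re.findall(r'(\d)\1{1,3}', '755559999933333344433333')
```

['5', '9', '3', '3', '4', '3']

A backreference is literal: `\1` must see the identical characters the first group matched.
Because there's exactly one group, `findall` drops the full match and keeps group 1 from each hit.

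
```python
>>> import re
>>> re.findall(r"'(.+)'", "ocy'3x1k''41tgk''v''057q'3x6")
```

Matches: at [3:25] match "'3x1k''41tgk''v''057q'", group 1 = "3x1k''41tgk''v''057q".
`findall` collects group 1 from the one match (1 total).

["3x1k''41tgk''v''057q"]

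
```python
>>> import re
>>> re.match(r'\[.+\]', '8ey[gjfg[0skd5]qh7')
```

None

`re.match` only tries the pattern at the start of the string.
Here the pattern fails at index 0, so the call returns None.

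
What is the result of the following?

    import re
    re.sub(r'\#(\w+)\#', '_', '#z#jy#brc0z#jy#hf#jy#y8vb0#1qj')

'_jy_jy_jy_1qj'

Matches: at [0:3] → '#z#'; at [5:12] → '#brc0z#'; at [14:18] → '#hf#'; at [20:27] → '#y8vb0#'.
`sub` substitutes '_' at each match site.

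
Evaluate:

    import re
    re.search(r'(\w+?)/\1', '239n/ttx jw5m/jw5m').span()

(9, 18)

After group 1 captures some text, `\1` only succeeds where that same text appears again.
`re.search` scans for the first position where the pattern succeeds.
The match spans [9:18] → 'jw5m/jw5m'.
Captured: group 1 = 'jw5m'.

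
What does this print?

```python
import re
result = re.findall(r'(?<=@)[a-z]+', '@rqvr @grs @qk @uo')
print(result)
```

['rqvr', 'grs', 'qk', 'uo']

Lookahead/lookbehind check context without consuming it, so the matched span excludes the asserted characters.
Since nothing is captured, `findall` lists the 4 matched substrings directly.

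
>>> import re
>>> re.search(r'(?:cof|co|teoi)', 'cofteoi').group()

'cof'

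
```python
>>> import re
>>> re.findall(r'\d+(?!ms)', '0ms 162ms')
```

['16']

A negative assertion filters positions out without eating any characters.
Walking the string: at [4:6] → '16'.
With no groups in the pattern, `findall` gives back each whole match — 1 here.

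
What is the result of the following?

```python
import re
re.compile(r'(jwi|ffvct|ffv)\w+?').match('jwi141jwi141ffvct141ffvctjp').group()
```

'jwi1'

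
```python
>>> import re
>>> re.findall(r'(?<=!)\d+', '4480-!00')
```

The `(?=…)`/`(?<=…)` assertion just peeks at neighbouring text; it doesn't advance the match position.
With no groups in the pattern, `findall` gives back each whole match — 1 here.

['00']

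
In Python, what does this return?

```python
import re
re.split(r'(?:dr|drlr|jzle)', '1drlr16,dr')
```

Alternation tries branches left to right and keeps the first one that lets the overall match succeed at that position.
Matches to split on: at [1:3] → 'dr'; at [8:10] → 'dr'.
Each match becomes a cut point; 3 segments remain.

['1', 'lr16,', '']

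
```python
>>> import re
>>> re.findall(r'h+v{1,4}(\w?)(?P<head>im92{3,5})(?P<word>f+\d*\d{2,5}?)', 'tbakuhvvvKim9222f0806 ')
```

Pattern: one or more of a literal 'h', then 1 to 4 of a literal 'v'; then optionally a word character (captured); then the literal 'im9', then 3 to 5 of the literal '2' (captured as 'head'); then one or more of the literal 'f', then zero or more of a digit, then 2 to 5 of a digit (lazy) (captured as 'word').
Matches: at [5:21] match 'hvvvKim9222f0806', groups = ('K', 'im9222', 'f0806').
With 3 capturing groups, `findall` returns a 3-tuple per match.

[('K', 'im9222', 'f0806')]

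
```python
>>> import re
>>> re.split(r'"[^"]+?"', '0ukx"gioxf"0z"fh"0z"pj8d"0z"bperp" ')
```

Each match becomes a cut point; 5 segments remain.

['0ukx', '0z', '0z', '0z', ' ']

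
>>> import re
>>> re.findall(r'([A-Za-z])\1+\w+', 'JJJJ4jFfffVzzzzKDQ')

['J']

A backreference is literal: `\1` must see the identical characters the first group matched.
Because there's exactly one group, `findall` drops the full match and keeps group 1 from the one hit.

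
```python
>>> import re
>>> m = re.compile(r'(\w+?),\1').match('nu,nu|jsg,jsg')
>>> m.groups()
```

('nu',)

After group 1 captures some text, `\1` only succeeds where that same text appears again.
`match` is anchored at position 0; if the pattern doesn't fit there, it returns None.
The match spans [0:5] → 'nu,nu'.
Captured: group 1 = 'nu'.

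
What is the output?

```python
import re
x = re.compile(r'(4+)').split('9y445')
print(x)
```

['9y', '44', '5']

The pattern matches one or more of a literal '4' (captured).
Matches to split on: at [2:4] → '44'.
The group in the pattern means `split` returns the separators' captures alongside the pieces.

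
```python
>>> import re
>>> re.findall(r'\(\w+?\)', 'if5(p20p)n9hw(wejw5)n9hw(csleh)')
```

With no groups in the pattern, `findall` gives back each whole match — 3 here.

['(p20p)', '(wejw5)', '(csleh)']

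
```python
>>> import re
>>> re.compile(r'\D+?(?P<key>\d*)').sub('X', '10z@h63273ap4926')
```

'10XXXXX'

Pattern: one or more of a non-digit (lazy); then zero or more of a digit (captured as 'key').
Matches: at [2:3] → 'z'; at [3:4] → '@'; at [4:10] → 'h63273'; at [10:11] → 'a'; at [11:16] → 'p4926'.
`sub` substitutes 'X' at each match site.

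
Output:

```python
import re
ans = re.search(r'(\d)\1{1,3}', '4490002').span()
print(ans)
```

After group 1 captures some text, `\1` only succeeds where that same text appears again.
Unlike `match`, `search` isn't anchored — it looks for the pattern anywhere in the string.
The match spans [0:2] → '44'.
Captured: group 1 = '4'.

(0, 2)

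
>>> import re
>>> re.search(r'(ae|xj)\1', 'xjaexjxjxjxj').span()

(4, 8)

A backreference is literal: `\1` must see the identical characters the first group matched.
`re.search` scans for the first position where the pattern succeeds.
The match spans [4:8] → 'xjxj'.
Captured: group 1 = 'xj'.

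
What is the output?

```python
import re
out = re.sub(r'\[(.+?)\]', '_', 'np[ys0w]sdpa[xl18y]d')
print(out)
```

np_sdpa_d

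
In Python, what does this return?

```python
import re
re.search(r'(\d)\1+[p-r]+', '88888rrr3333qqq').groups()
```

('8',)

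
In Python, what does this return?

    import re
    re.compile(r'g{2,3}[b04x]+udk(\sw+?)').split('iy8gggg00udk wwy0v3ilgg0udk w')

`re.split` interleaves the captured-group text with the surrounding fragments.

['iy8g', ' w', 'wy0v3il', ' w', '']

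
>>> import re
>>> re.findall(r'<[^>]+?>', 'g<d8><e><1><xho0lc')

['<d8>', '<e>', '<1>']

`findall` yields the raw match text (3 of them) because the pattern has no groups.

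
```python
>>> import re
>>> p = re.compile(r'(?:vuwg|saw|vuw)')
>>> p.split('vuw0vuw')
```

Matches to split on: at [0:3] → 'vuw'; at [4:7] → 'vuw'.
Each match becomes a cut point; 3 segments remain.

['', '0', '']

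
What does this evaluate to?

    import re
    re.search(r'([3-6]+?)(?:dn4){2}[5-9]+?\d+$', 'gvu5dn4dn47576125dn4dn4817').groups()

('5',)

The match spans [16:26] → '5dn4dn4817'.
Captured: group 1 = '5'.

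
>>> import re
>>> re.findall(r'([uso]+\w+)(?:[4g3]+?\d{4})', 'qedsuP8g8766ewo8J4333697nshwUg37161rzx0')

This matches one or more of one of [uso], then one or more of a word character (captured); then one or more of one of [4g3] (lazy), then exactly 4 of a digit (non-capturing group).
Scanning left to right: at [3:35] match 'suP8g8766ewo8J4333697nshwUg37161', group 1 = 'suP8g8766ewo8J4333697nshwUg'.
With a single group, `findall` returns only what that group captured — 1 item.

['suP8g8766ewo8J4333697nshwUg']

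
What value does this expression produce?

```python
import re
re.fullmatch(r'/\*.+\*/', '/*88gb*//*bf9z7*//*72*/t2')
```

`fullmatch` succeeds only if the pattern covers the string from start to end.
Here the pattern can't cover the whole string, so the call returns None.

None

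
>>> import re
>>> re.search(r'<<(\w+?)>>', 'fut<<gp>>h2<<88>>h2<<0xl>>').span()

`re.search` tries every starting position until one works.
The match spans [3:9] → '<<gp>>'.
Captured: group 1 = 'gp'.

(3, 9)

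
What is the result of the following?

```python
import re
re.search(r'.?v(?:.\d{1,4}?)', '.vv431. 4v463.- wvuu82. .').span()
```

Pattern: optionally any character, then the literal 'v'; then any character, then 1 to 4 of a digit (lazy) (non-capturing group).
Because the quantifier is non-greedy, it stops expanding at the earliest point where the rest of the pattern can succeed.
`re.search` tries every starting position until one works.
The match spans [0:4] → '.vv4'.

(0, 4)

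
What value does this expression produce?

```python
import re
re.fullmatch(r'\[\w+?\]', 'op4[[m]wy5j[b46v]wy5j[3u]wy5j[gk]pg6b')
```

None

`fullmatch` succeeds only if the pattern covers the string from start to end.
Here the pattern can't cover the whole string, so the call returns None.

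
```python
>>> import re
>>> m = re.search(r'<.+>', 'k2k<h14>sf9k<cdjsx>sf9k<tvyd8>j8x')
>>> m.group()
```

Unlike `match`, `search` isn't anchored — it looks for the pattern anywhere in the string.
The match spans [3:30] → '<h14>sf9k<cdjsx>sf9k<tvyd8>'.

'<h14>sf9k<cdjsx>sf9k<tvyd8>'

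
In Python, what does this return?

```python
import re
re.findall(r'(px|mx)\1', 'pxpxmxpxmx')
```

['px']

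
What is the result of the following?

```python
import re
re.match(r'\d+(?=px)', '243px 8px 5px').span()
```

(0, 3)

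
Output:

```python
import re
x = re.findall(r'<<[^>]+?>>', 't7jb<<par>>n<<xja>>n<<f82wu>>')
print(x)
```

No capturing groups, so `findall` returns the 3 full match strings.

['<<par>>', '<<xja>>', '<<f82wu>>']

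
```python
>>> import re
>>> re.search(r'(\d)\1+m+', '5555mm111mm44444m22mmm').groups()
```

The backreference `\1` re-matches whatever the first group consumed, character for character.
`re.search` tries every starting position until one works.
The match spans [0:6] → '5555mm'.
Captured: group 1 = '5'.

('5',)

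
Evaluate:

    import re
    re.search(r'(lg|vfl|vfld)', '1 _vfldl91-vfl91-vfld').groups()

('vfl',)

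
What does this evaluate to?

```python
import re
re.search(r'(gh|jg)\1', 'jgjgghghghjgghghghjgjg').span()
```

(0, 4)

`\1` is not a pattern — it's the concrete string captured by group 1, re-applied verbatim.
Unlike `match`, `search` isn't anchored — it looks for the pattern anywhere in the string.
The match spans [0:4] → 'jgjg'.
Captured: group 1 = 'jg'.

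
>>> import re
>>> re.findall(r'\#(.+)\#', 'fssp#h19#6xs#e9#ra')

['h19#6xs#e9']

Walking the string: at [4:16] match '#h19#6xs#e9#', group 1 = 'h19#6xs#e9'.
Because there's exactly one group, `findall` drops the full match and keeps group 1 from the one hit.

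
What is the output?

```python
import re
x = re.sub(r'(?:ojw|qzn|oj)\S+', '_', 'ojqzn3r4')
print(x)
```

_

`sub` substitutes '_' at each match site.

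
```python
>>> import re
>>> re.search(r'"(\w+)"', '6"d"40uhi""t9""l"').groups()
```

Unlike `match`, `search` isn't anchored — it looks for the pattern anywhere in the string.
The match spans [1:4] → '"d"'.
Captured: group 1 = 'd'.

('d',)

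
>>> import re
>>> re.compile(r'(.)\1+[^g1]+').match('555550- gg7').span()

(0, 8)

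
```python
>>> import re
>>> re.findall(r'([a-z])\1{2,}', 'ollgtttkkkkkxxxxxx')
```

['t', 'k', 'x']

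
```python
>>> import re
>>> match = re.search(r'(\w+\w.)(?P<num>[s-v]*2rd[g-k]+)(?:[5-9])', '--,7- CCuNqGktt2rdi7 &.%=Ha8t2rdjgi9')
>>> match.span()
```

(6, 20)

The match spans [6:20] → 'CCuNqGktt2rdi7'.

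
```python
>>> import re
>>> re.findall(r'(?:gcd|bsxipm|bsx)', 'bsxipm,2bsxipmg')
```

['bsxipm', 'bsxipm']

Branches in `(...|...)` are attempted left-to-right; the first branch that allows the whole pattern to succeed is taken.
Scanning left to right: at [0:6] → 'bsxipm'; at [8:14] → 'bsxipm'.
No capturing groups, so `findall` returns the 2 full match strings.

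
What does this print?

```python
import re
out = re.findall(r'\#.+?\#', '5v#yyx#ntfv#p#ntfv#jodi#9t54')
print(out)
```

['#yyx#', '#p#', '#jodi#']

Lazy quantifiers expand one character at a time until the remainder of the pattern can match.
Since nothing is captured, `findall` lists the 3 matched substrings directly.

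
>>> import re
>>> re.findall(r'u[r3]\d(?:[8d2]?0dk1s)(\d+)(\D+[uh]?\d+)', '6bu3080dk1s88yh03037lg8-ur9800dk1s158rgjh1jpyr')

The pattern matches a literal 'u', then one of [r3], then a digit; then optionally one of [8d2], then the literal '0dk', then the literal '1s' (non-capturing group); then one or more of a digit (captured); then one or more of a non-digit, then optionally one of [uh], then one or more of a digit (captured).
Matches: at [2:20] match 'u3080dk1s88yh03037', groups = ('88', 'yh03037').
`findall` packs the 2 group values into a tuple for every match.

[('88', 'yh03037')]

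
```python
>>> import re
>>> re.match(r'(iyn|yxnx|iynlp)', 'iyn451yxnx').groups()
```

('iyn',)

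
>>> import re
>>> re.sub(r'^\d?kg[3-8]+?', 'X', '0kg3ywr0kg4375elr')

This matches anchored at the start of the string; then optionally a digit, then the literal 'kg'; then one or more of a character in [3-8] (lazy).
Matches: at [0:4] → '0kg3'.
`sub` substitutes 'X' at each match site.

'Xywr0kg4375elr'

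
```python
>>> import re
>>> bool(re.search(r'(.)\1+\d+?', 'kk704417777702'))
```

True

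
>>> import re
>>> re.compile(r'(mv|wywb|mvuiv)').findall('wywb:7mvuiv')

['wywb', 'mv']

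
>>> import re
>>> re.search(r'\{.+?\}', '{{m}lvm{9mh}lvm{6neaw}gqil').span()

(0, 4)

`re.search` tries every starting position until one works.
The match spans [0:4] → '{{m}'.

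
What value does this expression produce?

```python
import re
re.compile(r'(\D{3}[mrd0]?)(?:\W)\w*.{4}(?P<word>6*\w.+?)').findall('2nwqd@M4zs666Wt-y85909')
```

[('nwqd', '90')]

This matches exactly 3 of a non-digit, then optionally one of [mrd0] (captured); then a non-word character (non-capturing group); then zero or more of a word character, then exactly 4 of any character; then zero or more of a literal '6', then a word character, then one or more of any character (lazy) (captured as 'word').
With the lazy modifier that quantifier settles for the fewest repetitions that let the rest of the pattern succeed (the atoms after it are unaffected and can still be greedy).
Matches: at [1:21] match 'nwqd@M4zs666Wt-y8590', groups = ('nwqd', '90').
2 groups means the one result is a tuple of 2 captured strings — 1 here.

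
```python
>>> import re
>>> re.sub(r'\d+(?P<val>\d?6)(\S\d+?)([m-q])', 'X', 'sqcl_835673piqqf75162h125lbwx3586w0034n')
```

This matches one or more of a digit; then optionally a digit, then a literal '6' (captured as 'val'); then a non-whitespace character, then one or more of a digit (lazy) (captured); then a character in [m-q] (captured).
Matches: at [5:12] → '835673p'; at [29:39] → '3586w0034n'.
Every occurrence is swapped for 'X'.

'sqcl_Xiqqf75162h125lbwxX'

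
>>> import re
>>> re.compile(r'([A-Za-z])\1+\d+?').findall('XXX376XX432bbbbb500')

The backreference `\1` re-matches whatever the first group consumed, character for character.
One capturing group, so `findall` returns just the captured substring from each match — 3 in all.

['X', 'X', 'b']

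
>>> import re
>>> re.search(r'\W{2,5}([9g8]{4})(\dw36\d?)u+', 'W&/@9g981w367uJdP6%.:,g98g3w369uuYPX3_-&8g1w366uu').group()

'&/@9g981w367u'

The pattern matches 2 to 5 of a non-word character; then exactly 4 of one of [9g8] (captured); then a digit, then the literal 'w36', then optionally a digit (captured); then one or more of a literal 'u'.
`search` walks the string left to right and returns the first match it finds.
The match spans [1:14] → '&/@9g981w367u'.
Captured: group 1 = '9g98', group 2 = '1w367'.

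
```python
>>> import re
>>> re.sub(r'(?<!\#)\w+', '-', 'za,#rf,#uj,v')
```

'-,#r-,#u-,-'

`(?!…)`/`(?<!…)` only lets a position through if the neighbouring text does NOT match; no characters are consumed.
Every occurrence is swapped for '-'.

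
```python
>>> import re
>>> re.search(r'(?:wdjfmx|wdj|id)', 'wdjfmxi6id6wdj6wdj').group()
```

'wdjfmx'

Alternation isn't longest-match — the leftmost alternative that fits at this position is chosen.
`re.search` tries every starting position until one works.
The match spans [0:6] → 'wdjfmx'.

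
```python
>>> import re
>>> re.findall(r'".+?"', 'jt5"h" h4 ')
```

['"h"']

`findall` yields the raw match text (1 of them) because the pattern has no groups.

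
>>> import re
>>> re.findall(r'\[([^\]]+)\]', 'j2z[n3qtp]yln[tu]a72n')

['n3qtp', 'tu']

Walking the string: at [3:10] match '[n3qtp]', group 1 = 'n3qtp'; at [13:17] match '[tu]', group 1 = 'tu'.
`findall` collects group 1 from each match (2 total).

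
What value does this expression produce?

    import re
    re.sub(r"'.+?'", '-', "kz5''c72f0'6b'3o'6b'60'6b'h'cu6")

'kz5-6b-6b-6b-cu6'

The `?` after the quantifier makes it lazy — it takes as little as possible before letting the rest of the pattern try.
Matches: at [3:11] → "''c72f0'"; at [13:17] → "'3o'"; at [19:23] → "'60'"; at [25:28] → "'h'".
`sub` substitutes '-' at each match site.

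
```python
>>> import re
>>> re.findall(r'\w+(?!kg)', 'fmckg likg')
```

The negative lookahead/lookbehind blocks any match where the forbidden context is present.
`findall` yields the raw match text (2 of them) because the pattern has no groups.

['fmckg', 'likg']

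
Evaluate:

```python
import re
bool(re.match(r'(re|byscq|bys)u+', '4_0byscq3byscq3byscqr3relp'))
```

With `match`, the pattern is implicitly anchored at the beginning.
Here the pattern fails at index 0, so the call returns None, and `bool(None)` is False.

False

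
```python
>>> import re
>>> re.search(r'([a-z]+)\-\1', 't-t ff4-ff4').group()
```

The backreference `\1` re-matches whatever the first group consumed, character for character.
`search` walks the string left to right and returns the first match it finds.
The match spans [0:3] → 't-t'.
Captured: group 1 = 't'.

't-t'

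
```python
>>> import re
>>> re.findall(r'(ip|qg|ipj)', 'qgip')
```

Scanning left to right: at [0:2] match 'qg', group 1 = 'qg'; at [2:4] match 'ip', group 1 = 'ip'.
`findall` collects group 1 from each match (2 total).

['qg', 'ip']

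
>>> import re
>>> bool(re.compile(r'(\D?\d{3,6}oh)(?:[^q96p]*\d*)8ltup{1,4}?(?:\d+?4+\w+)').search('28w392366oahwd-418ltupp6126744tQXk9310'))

The pattern matches optionally a non-digit, then 3 to 6 of a digit, then the literal 'oh' (captured); then zero or more of any character except [q96p], then zero or more of a digit (non-capturing group); then the literal '8lt', then the literal 'u', then 1 to 4 of the literal 'p' (lazy); then one or more of a digit (lazy), then one or more of a literal '4', then one or more of a word character (non-capturing group).
`search` walks the string left to right and returns the first match it finds.
Here the pattern never matches, so the call returns None, and `bool(None)` is False.

False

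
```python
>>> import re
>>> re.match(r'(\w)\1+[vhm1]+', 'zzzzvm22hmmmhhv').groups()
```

('z',)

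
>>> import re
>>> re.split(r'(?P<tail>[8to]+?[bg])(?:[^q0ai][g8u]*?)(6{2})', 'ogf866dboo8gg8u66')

['', 'og', '66', 'db', 'oo8g', '66', '']

This matches one or more of one of [8to] (lazy), then one of [bg] (captured as 'tail'); then any character except [q0ai], then zero or more of one of [g8u] (lazy) (non-capturing group); then exactly 2 of a literal '6' (captured).
Matches to split on: at [0:6] → 'ogf866'; at [8:17] → 'oo8gg8u66'.
With a capturing group present, the delimiter's captured portion is kept in the result list.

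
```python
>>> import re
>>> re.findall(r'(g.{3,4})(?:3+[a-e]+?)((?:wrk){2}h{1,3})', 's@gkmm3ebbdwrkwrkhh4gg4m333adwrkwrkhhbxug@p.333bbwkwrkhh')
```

[('gkmm', 'wrkwrkhh'), ('gg4m3', 'wrkwrkhh')]

The pattern matches a literal 'g', then 3 to 4 of any character (captured); then one or more of the literal '3', then one or more of a character in [a-e] (lazy) (non-capturing group); then the literal 'wrk' repeated 2 times, then 1 to 3 of the literal 'h' (captured).
Matches: at [2:19] match 'gkmm3ebbdwrkwrkhh', groups = ('gkmm', 'wrkwrkhh'); at [20:37] match 'gg4m333adwrkwrkhh', groups = ('gg4m3', 'wrkwrkhh').
`findall` packs the 2 group values into a tuple for every match.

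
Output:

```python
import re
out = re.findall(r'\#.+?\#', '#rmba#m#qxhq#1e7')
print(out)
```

['#rmba#', '#qxhq#']

Since nothing is captured, `findall` lists the 2 matched substrings directly.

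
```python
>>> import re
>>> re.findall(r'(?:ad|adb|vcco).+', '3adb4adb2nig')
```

['adb4adb2nig']

Scanning left to right: at [1:12] → 'adb4adb2nig'.
With no groups in the pattern, `findall` gives back each whole match — 1 here.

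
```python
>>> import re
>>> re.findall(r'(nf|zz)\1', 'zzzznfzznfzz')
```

A backreference is literal: `\1` must see the identical characters the first group matched.
One capturing group, so `findall` returns just the captured substring from the one match — 1 in all.

['zz']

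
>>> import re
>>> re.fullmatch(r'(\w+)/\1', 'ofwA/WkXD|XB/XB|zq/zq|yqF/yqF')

`fullmatch` succeeds only if the pattern covers the string from start to end.
Here the string isn't matched end-to-end, so the call returns None.

None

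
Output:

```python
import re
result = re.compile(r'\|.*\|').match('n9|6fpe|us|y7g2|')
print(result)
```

`match` is anchored at position 0; if the pattern doesn't fit there, it returns None.
Here the pattern fails at index 0, so the call returns None.

None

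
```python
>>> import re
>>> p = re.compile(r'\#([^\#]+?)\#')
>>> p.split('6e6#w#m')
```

Matches to split on: at [3:6] → '#w#'.
Because the pattern has a capturing group, `split` also inserts each captured text between the pieces.

['6e6', 'w', 'm']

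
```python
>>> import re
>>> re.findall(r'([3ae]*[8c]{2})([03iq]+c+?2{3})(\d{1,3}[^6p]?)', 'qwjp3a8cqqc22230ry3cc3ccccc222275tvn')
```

[('3a8c', 'qqc222', '30r'), ('3cc', '3ccccc222', '275t')]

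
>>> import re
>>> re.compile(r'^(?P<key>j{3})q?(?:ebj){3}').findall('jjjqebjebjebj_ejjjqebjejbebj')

['jjj']

The pattern matches anchored at the start of the string; then exactly 3 of a literal 'j' (captured as 'key'); then optionally a literal 'q', then the literal 'ebj' repeated 3 times.
With a single group, `findall` returns only what that group captured — 1 item.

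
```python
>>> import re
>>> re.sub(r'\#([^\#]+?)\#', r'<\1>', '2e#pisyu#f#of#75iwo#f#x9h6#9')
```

'2e<pisyu>f<of>75iwo<f>x9h6#9'

The replacement refers to a captured group, so each match is rewritten using its own captured text.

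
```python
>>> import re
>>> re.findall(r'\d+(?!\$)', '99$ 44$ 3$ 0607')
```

['9', '4', '0607']

`(?!…)`/`(?<!…)` only lets a position through if the neighbouring text does NOT match; no characters are consumed.
Matches: at [0:1] → '9'; at [4:5] → '4'; at [11:15] → '0607'.
`findall` yields the raw match text (3 of them) because the pattern has no groups.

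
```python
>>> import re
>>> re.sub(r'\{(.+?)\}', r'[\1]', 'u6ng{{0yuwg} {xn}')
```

Because the quantifier is non-greedy, it stops expanding at the earliest point where the rest of the pattern can succeed.
Each match is replaced using the text its own group 1 captured.

'u6ng[{0yuwg] [xn]'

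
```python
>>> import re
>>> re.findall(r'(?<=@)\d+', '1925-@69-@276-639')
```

['69', '276']

The lookaround is zero-width — it requires the adjacent text to match without consuming it, so the asserted text isn't part of the match.
Since nothing is captured, `findall` lists the 2 matched substrings directly.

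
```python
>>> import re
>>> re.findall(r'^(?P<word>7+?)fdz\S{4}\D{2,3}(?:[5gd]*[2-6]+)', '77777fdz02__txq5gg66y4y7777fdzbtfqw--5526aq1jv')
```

['77777']

With a single group, `findall` returns only what that group captured — 1 item.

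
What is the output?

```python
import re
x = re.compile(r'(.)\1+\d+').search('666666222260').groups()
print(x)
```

('6',)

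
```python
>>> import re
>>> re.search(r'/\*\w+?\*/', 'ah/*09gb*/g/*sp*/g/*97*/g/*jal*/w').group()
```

'/*09gb*/'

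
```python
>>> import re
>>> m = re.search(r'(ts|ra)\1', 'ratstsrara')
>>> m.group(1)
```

The match spans [2:6] → 'tsts'.
Captured: group 1 = 'ts'.

'ts'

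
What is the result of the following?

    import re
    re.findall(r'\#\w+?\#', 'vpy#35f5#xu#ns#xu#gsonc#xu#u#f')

['#35f5#', '#ns#', '#gsonc#', '#u#']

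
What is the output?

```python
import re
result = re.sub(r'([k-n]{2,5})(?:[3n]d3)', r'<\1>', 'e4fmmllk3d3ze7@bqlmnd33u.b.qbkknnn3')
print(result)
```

e4f<mmllk>ze7@bq<lm>3u.b.qbkknnn3

Pattern: 2 to 5 of a character in [k-n] (captured); then one of [3n], then the literal 'd3' (non-capturing group).
Matches: at [3:11] → 'mmllk3d3'; at [17:22] → 'lmnd3'.
Each match is replaced using the text its own group 1 captured.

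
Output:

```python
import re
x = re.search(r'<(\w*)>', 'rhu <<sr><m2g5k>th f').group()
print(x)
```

The match spans [5:9] → '<sr>'.

<sr>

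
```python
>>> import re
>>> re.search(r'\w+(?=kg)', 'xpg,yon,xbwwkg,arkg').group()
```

The positive lookaround only admits positions where the adjacent text matches; those characters stay outside the span.
Unlike `match`, `search` isn't anchored — it looks for the pattern anywhere in the string.
The match spans [8:12] → 'xbww'.

'xbww'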